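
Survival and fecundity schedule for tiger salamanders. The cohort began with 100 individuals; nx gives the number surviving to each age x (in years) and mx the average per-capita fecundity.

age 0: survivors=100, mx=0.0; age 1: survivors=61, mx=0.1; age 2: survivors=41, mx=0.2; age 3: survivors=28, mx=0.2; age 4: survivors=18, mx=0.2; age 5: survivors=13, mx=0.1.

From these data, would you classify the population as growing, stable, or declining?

lx = nx/n0 = nx/100: 1, 0.61, 0.41, 0.28, 0.18, 0.13
R0 = Σ lx·mx = 0 + 0.061 + 0.082 + 0.056 + 0.036 + 0.013 = 0.248
R0 < 1, so the population is declining.

declining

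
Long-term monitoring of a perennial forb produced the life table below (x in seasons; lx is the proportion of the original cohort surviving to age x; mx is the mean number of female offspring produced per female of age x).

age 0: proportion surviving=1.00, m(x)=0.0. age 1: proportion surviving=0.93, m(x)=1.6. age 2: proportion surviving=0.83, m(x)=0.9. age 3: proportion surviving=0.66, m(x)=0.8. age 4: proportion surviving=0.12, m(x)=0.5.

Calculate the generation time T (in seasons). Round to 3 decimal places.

1.702

lx·mx: 0, 1.488, 0.747, 0.528, 0.06 → R0 = 2.823
x·lx·mx: 0, 1.488, 1.494, 1.584, 0.24 → Σ = 4.806
T = 4.806 / 2.823 = 1.702444… → 1.702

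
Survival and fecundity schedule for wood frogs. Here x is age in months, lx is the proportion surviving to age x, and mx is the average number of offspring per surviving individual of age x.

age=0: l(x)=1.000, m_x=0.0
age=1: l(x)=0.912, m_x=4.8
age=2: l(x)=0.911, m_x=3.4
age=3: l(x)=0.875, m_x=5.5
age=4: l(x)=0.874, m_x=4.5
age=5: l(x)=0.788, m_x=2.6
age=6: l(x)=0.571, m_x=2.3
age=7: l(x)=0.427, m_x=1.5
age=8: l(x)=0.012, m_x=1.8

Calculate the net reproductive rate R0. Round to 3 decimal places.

lx·mx by age: 0, 4.3776, 3.0974, 4.8125, 3.933, 2.0488, 1.3133, 0.6405, 0.0216
R0 = Σ lx·mx = 20.2447 → 20.245

20.245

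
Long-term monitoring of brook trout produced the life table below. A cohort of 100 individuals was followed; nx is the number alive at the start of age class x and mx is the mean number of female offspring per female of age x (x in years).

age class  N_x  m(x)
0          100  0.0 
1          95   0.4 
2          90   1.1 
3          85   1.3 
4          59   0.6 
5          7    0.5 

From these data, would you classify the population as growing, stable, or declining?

lx = nx/n0 = nx/100: 1, 0.95, 0.9, 0.85, 0.59, 0.07
R0 = Σ lx·mx = 0 + 0.38 + 0.99 + 1.105 + 0.354 + 0.035 = 2.864
R0 > 1, so the population is growing.

growing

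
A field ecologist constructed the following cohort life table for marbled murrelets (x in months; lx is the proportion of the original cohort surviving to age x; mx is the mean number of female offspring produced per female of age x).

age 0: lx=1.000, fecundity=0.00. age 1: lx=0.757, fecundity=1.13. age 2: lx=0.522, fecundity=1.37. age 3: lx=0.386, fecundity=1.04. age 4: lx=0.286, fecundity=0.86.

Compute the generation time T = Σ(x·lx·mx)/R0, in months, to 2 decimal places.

lx·mx: 0, 0.85541, 0.71514, 0.40144, 0.24596 → R0 = 2.21795
x·lx·mx: 0, 0.85541, 1.43028, 1.20432, 0.98384 → Σ = 4.47385
T = 4.47385 / 2.21795 = 2.01711… → 2.02

2.02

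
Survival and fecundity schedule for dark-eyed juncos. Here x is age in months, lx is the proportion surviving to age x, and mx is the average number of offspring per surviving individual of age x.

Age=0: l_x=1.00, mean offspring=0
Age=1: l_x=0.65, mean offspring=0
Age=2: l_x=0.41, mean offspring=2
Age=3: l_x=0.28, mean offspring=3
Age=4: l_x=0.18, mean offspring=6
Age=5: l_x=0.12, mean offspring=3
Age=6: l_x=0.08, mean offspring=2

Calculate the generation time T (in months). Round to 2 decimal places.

lx·mx: 0, 0, 0.82, 0.84, 1.08, 0.36, 0.16 → R0 = 3.26
x·lx·mx: 0, 0, 1.64, 2.52, 4.32, 1.8, 0.96 → Σ = 11.24
T = 11.24 / 3.26 = 3.447853… → 3.45

3.45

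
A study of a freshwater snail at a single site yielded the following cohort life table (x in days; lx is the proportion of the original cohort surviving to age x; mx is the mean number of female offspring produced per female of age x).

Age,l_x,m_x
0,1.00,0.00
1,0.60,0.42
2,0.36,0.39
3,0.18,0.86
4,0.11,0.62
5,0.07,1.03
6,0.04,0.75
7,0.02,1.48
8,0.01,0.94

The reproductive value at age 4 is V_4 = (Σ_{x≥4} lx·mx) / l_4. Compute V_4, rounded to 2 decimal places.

1.90

lx·mx for x ≥ 4: 0.0682, 0.0721, 0.03, 0.0296, 0.0094 → sum = 0.2093
V_4 = 0.2093 / l_4 = 0.2093 / 0.11 = 1.902727… → 1.90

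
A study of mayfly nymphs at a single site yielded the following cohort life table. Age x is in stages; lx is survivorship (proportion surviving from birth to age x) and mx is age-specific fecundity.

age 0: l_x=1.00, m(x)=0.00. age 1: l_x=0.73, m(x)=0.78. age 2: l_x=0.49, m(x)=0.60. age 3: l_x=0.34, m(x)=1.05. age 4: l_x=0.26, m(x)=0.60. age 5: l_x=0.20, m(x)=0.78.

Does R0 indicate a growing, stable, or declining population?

growing

R0 = Σ lx·mx = 0 + 0.5694 + 0.294 + 0.357 + 0.156 + 0.156 = 1.5324
R0 > 1, so the population is growing.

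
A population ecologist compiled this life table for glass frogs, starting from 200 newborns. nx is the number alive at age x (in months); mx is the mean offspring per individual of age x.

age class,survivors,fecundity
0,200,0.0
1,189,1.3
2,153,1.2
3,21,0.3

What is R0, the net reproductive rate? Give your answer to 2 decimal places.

lx = nx/n0 = nx/200: 1, 0.945, 0.765, 0.105
lx·mx by age: 0, 1.2285, 0.918, 0.0315
R0 = Σ lx·mx = 2.178 → 2.18

2.18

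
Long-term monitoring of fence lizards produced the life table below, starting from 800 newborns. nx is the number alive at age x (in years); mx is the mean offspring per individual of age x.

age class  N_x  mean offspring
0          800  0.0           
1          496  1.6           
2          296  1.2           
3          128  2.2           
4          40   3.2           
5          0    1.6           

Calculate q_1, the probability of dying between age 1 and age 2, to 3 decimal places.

lx = nx/n0 = nx/800: 1, 0.62, 0.37, 0.16, 0.05, 0
q_1 = (l_1 − l_2) / l_1 = (0.62 − 0.37) / 0.62
     = 0.25 / 0.62 = 0.403226… → 0.403

0.403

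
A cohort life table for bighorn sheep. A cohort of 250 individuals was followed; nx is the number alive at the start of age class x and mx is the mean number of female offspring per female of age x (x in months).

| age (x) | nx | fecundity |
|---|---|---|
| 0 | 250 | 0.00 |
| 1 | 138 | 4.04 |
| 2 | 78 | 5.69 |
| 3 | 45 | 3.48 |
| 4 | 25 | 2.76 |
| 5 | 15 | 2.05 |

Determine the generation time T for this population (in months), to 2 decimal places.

1.86

lx = nx/n0 = nx/250: 1, 0.552, 0.312, 0.18, 0.1, 0.06
lx·mx: 0, 2.23008, 1.77528, 0.6264, 0.276, 0.123 → R0 = 5.03076
x·lx·mx: 0, 2.23008, 3.55056, 1.8792, 1.104, 0.615 → Σ = 9.37884
T = 9.37884 / 5.03076 = 1.864299… → 1.86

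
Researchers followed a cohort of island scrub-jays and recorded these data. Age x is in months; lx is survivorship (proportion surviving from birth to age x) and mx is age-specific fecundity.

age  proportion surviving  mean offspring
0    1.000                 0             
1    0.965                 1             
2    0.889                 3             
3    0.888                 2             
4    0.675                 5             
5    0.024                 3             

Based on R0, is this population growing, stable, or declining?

growing

R0 = Σ lx·mx = 0 + 0.965 + 2.667 + 1.776 + 3.375 + 0.072 = 8.855
R0 > 1, so the population is growing.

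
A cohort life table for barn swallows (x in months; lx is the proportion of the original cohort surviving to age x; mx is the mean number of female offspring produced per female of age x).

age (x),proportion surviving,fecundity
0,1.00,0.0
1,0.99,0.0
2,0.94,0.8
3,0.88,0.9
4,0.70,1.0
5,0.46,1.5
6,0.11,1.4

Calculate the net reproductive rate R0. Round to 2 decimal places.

3.09

lx·mx by age: 0, 0, 0.752, 0.792, 0.7, 0.69, 0.154
R0 = Σ lx·mx = 3.088 → 3.09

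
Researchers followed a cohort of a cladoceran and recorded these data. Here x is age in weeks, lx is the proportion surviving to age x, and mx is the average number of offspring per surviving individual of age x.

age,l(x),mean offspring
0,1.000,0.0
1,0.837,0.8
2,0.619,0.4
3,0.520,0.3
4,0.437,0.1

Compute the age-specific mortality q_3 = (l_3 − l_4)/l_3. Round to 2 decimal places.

q_3 = (l_3 − l_4) / l_3 = (0.52 − 0.437) / 0.52
     = 0.083 / 0.52 = 0.159615… → 0.16

0.16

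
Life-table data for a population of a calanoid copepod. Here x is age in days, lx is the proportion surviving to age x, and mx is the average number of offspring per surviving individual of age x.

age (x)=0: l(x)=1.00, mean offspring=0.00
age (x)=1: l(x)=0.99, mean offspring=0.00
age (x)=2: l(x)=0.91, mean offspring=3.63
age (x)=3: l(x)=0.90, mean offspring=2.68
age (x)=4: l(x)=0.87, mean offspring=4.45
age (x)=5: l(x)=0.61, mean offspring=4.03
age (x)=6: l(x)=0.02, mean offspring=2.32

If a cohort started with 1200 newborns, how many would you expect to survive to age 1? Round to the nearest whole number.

Expected survivors = N0 · l_1 = 1200 × 0.99 = 1188 → 1188

1188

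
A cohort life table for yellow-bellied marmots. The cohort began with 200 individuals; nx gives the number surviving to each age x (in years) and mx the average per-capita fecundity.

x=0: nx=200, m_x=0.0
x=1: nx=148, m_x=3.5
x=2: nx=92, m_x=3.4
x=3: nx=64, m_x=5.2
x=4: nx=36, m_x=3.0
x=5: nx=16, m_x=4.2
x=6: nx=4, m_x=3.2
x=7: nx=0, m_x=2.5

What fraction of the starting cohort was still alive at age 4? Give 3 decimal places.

0.180

l_4 = n_4/n_0 = 36/200 = 0.18 → 0.180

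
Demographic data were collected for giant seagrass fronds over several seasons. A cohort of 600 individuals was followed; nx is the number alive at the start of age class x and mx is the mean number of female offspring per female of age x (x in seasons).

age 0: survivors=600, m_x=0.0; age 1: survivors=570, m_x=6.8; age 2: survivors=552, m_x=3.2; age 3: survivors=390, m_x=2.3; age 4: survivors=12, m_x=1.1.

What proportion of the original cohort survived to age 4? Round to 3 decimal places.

0.020

l_4 = n_4/n_0 = 12/600 = 0.02 → 0.020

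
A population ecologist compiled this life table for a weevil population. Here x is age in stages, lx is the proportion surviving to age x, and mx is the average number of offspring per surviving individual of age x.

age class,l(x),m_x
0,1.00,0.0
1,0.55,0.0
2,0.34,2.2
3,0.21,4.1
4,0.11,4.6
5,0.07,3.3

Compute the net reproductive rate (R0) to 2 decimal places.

lx·mx by age: 0, 0, 0.748, 0.861, 0.506, 0.231
R0 = Σ lx·mx = 2.346 → 2.35

2.35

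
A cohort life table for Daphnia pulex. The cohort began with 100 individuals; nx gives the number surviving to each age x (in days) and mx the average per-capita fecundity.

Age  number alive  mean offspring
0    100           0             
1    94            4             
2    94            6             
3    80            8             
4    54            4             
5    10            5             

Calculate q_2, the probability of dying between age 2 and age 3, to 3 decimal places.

0.149

lx = nx/n0 = nx/100: 1, 0.94, 0.94, 0.8, 0.54, 0.1
q_2 = (l_2 − l_3) / l_2 = (0.94 − 0.8) / 0.94
     = 0.14 / 0.94 = 0.148936… → 0.149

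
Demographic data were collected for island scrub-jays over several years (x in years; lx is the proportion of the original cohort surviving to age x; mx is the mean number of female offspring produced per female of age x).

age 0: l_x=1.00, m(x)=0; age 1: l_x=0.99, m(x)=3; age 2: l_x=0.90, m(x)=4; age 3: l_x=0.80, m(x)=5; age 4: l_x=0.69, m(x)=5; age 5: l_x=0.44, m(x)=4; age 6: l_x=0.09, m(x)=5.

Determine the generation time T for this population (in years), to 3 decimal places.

lx·mx: 0, 2.97, 3.6, 4, 3.45, 1.76, 0.45 → R0 = 16.23
x·lx·mx: 0, 2.97, 7.2, 12, 13.8, 8.8, 2.7 → Σ = 47.47
T = 47.47 / 16.23 = 2.924831… → 2.925

2.925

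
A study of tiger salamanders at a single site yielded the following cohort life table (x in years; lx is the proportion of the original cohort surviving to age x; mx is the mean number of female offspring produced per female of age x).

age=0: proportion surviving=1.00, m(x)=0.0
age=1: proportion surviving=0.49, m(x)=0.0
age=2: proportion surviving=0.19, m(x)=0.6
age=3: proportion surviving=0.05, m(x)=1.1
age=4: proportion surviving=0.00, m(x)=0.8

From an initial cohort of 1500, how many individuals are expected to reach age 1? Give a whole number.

Expected survivors = N0 · l_1 = 1500 × 0.49 = 735 → 735

735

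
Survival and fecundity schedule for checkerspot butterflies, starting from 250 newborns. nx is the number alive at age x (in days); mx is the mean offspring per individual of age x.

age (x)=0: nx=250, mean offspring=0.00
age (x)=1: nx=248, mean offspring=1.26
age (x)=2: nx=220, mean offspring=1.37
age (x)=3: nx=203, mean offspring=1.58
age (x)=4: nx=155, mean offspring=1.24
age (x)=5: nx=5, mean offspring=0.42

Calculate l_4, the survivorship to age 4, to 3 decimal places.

l_4 = n_4/n_0 = 155/250 = 0.62 → 0.620

0.620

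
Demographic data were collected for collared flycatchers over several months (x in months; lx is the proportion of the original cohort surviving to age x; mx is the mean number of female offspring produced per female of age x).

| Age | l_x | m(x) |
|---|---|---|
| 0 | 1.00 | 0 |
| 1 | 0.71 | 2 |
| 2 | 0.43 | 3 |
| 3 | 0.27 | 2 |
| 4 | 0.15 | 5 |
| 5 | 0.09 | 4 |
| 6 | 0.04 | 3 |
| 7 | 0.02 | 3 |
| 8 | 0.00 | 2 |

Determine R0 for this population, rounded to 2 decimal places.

lx·mx by age: 0, 1.42, 1.29, 0.54, 0.75, 0.36, 0.12, 0.06, 0
R0 = Σ lx·mx = 4.54 → 4.54

4.54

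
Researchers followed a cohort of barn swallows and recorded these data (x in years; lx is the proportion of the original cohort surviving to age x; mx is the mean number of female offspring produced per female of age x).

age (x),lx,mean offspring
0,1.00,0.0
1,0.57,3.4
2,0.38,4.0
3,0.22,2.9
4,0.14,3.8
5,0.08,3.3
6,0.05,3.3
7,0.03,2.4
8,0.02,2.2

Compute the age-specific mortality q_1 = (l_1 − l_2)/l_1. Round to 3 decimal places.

q_1 = (l_1 − l_2) / l_1 = (0.57 − 0.38) / 0.57
     = 0.19 / 0.57 = 0.333333… → 0.333

0.333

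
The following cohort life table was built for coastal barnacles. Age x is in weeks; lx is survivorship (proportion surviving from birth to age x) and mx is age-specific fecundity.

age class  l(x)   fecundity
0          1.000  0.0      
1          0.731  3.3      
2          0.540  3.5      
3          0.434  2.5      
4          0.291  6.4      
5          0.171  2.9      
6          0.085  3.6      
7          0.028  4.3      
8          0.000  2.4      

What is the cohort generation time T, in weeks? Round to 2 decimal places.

lx·mx: 0, 2.4123, 1.89, 1.085, 1.8624, 0.4959, 0.306, 0.1204, 0 → R0 = 8.172
x·lx·mx: 0, 2.4123, 3.78, 3.255, 7.4496, 2.4795, 1.836, 0.8428, 0 → Σ = 22.0552
T = 22.0552 / 8.172 = 2.698874… → 2.70

2.70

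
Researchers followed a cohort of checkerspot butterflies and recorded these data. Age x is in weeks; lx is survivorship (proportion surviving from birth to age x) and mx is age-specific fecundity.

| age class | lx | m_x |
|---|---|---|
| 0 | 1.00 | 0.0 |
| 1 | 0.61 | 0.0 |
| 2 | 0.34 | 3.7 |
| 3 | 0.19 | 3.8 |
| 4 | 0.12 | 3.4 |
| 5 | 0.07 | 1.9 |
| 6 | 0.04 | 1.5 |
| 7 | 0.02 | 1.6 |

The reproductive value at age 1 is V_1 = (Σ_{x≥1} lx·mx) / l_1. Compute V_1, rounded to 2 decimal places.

lx·mx for x ≥ 1: 0, 1.258, 0.722, 0.408, 0.133, 0.06, 0.032 → sum = 2.613
V_1 = 2.613 / l_1 = 2.613 / 0.61 = 4.283607… → 4.28

4.28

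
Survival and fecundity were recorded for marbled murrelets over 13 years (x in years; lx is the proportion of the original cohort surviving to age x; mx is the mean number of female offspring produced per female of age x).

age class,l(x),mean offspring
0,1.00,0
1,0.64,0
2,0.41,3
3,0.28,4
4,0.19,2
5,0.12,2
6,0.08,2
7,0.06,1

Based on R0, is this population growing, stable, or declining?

growing

R0 = Σ lx·mx = 0 + 0 + 1.23 + 1.12 + 0.38 + 0.24 + 0.16 + 0.06 = 3.19
R0 > 1, so the population is growing.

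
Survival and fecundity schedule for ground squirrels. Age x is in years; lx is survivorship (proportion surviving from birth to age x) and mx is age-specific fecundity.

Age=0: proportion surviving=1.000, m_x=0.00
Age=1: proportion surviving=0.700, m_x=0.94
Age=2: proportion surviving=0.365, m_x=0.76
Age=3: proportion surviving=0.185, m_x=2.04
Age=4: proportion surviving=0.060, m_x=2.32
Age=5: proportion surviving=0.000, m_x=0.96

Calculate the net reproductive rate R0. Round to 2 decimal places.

lx·mx by age: 0, 0.658, 0.2774, 0.3774, 0.1392, 0
R0 = Σ lx·mx = 1.452 → 1.45

1.45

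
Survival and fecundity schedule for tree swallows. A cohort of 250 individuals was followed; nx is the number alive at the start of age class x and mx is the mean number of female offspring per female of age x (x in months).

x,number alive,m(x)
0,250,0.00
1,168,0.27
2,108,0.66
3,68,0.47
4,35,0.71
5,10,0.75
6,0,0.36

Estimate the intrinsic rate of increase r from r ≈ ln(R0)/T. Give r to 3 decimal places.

lx = nx/n0 = nx/250: 1, 0.672, 0.432, 0.272, 0.14, 0.04, 0
R0 = Σ lx·mx = 0 + 0.18144 + 0.28512 + 0.12784 + 0.0994 + 0.03 + 0 = 0.7238
Σ x·lx·mx = 1.6828; T = 1.6828/0.7238 = 2.32495…
r ≈ ln(R0)/T = ln(0.7238)/2.32495… = -0.13903… → -0.139

-0.139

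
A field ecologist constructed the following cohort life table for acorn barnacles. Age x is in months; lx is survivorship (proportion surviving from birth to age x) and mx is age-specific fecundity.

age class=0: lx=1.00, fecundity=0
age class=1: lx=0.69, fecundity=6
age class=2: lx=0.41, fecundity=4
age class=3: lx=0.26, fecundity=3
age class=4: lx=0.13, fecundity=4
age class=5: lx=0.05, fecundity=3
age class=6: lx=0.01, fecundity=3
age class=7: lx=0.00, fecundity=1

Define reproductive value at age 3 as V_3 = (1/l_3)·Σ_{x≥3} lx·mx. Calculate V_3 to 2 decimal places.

lx·mx for x ≥ 3: 0.78, 0.52, 0.15, 0.03, 0 → sum = 1.48
V_3 = 1.48 / l_3 = 1.48 / 0.26 = 5.692308… → 5.69

5.69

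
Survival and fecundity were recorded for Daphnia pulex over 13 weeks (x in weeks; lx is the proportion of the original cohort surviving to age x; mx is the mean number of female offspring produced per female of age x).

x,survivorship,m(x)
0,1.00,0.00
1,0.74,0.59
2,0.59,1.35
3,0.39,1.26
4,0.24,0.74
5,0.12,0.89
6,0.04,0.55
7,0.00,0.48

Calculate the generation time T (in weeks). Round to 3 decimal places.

lx·mx: 0, 0.4366, 0.7965, 0.4914, 0.1776, 0.1068, 0.022, 0 → R0 = 2.0309
x·lx·mx: 0, 0.4366, 1.593, 1.4742, 0.7104, 0.534, 0.132, 0 → Σ = 4.8802
T = 4.8802 / 2.0309 = 2.402974… → 2.403

2.403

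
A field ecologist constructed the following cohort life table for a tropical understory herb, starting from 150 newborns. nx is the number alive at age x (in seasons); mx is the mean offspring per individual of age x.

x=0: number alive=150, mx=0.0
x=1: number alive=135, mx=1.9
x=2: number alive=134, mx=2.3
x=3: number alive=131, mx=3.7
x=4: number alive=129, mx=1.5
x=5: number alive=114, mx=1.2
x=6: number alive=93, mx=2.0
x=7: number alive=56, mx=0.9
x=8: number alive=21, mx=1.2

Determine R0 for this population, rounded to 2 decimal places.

10.94

lx = nx/n0 = nx/150: 1, 0.9, 0.89333…, 0.87333…, 0.86, 0.76, 0.62, 0.37333…, 0.14
lx·mx by age: 0, 1.71, 2.054667…, 3.231333…, 1.29, 0.912, 1.24, 0.336…, 0.168
R0 = Σ lx·mx = 10.942… → 10.94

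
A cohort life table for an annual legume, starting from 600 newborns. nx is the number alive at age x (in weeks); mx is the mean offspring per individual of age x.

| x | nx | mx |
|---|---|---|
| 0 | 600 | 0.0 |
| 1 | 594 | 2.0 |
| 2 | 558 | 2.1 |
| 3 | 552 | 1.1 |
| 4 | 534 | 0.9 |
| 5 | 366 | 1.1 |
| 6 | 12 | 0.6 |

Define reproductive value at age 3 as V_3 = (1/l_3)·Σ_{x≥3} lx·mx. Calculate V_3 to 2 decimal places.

2.71

lx = nx/n0 = nx/600: 1, 0.99, 0.93, 0.92, 0.89, 0.61, 0.02
lx·mx for x ≥ 3: 1.012, 0.801, 0.671, 0.012 → sum = 2.496
V_3 = 2.496 / l_3 = 2.496 / 0.92 = 2.713043… → 2.71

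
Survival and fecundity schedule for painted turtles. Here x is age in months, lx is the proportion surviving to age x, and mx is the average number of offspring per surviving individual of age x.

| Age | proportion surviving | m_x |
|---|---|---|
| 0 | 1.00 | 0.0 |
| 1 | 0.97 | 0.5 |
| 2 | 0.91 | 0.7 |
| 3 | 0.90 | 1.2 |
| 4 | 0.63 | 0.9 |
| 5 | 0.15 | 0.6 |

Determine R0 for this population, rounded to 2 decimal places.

2.86

lx·mx by age: 0, 0.485, 0.637, 1.08, 0.567, 0.09
R0 = Σ lx·mx = 2.859 → 2.86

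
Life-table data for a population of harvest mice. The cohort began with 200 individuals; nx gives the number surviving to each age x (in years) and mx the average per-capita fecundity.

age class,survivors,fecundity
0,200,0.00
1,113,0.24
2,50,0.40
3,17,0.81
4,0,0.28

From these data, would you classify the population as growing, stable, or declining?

lx = nx/n0 = nx/200: 1, 0.565, 0.25, 0.085, 0
R0 = Σ lx·mx = 0 + 0.1356 + 0.1 + 0.06885 + 0 = 0.30445
R0 < 1, so the population is declining.

declining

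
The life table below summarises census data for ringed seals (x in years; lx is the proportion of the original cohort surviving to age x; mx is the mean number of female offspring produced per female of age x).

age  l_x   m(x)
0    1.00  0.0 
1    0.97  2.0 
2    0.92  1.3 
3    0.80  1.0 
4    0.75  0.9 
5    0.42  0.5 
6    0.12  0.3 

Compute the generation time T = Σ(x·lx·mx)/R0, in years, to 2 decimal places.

lx·mx: 0, 1.94, 1.196, 0.8, 0.675, 0.21, 0.036 → R0 = 4.857
x·lx·mx: 0, 1.94, 2.392, 2.4, 2.7, 1.05, 0.216 → Σ = 10.698
T = 10.698 / 4.857 = 2.202594… → 2.20

2.20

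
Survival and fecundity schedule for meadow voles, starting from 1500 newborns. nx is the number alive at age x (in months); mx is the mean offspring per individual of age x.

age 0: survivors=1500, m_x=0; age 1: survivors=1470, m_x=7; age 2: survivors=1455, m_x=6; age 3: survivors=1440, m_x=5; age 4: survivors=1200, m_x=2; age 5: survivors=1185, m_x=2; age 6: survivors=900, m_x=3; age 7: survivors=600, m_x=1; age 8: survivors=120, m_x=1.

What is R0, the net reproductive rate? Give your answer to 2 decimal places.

lx = nx/n0 = nx/1500: 1, 0.98, 0.97, 0.96, 0.8, 0.79, 0.6, 0.4, 0.08
lx·mx by age: 0, 6.86, 5.82, 4.8, 1.6, 1.58, 1.8, 0.4, 0.08
R0 = Σ lx·mx = 22.94 → 22.94

22.94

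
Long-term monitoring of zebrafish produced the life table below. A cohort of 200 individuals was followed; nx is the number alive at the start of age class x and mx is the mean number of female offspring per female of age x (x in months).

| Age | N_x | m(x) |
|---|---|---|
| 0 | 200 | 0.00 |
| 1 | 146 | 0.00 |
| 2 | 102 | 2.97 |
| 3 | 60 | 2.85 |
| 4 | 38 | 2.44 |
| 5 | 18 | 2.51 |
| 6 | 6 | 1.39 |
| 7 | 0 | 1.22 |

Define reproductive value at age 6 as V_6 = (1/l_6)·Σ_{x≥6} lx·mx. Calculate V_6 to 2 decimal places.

lx = nx/n0 = nx/200: 1, 0.73, 0.51, 0.3, 0.19, 0.09, 0.03, 0
lx·mx for x ≥ 6: 0.0417, 0 → sum = 0.0417
V_6 = 0.0417 / l_6 = 0.0417 / 0.03 = 1.39 → 1.39

1.39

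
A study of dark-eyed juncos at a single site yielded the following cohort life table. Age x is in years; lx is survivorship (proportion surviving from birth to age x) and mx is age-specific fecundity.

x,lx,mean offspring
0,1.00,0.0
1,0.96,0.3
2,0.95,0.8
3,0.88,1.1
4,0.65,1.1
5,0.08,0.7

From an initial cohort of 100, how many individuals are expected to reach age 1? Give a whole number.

Expected survivors = N0 · l_1 = 100 × 0.96 = 96 → 96

96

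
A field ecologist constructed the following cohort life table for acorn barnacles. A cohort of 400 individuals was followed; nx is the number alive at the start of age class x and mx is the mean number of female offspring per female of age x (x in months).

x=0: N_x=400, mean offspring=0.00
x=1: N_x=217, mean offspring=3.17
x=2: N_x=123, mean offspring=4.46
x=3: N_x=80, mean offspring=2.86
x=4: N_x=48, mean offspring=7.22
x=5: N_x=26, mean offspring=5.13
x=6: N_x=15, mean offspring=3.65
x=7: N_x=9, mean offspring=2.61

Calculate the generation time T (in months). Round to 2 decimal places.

lx = nx/n0 = nx/400: 1, 0.5425, 0.3075, 0.2, 0.12, 0.065, 0.0375, 0.0225
lx·mx: 0, 1.719725, 1.37145, 0.572, 0.8664, 0.33345, 0.136875, 0.058725 → R0 = 5.058625
x·lx·mx: 0, 1.719725, 2.7429, 1.716, 3.4656, 1.66725, 0.82125, 0.411075 → Σ = 12.5438
T = 12.5438 / 5.058625 = 2.479686… → 2.48

2.48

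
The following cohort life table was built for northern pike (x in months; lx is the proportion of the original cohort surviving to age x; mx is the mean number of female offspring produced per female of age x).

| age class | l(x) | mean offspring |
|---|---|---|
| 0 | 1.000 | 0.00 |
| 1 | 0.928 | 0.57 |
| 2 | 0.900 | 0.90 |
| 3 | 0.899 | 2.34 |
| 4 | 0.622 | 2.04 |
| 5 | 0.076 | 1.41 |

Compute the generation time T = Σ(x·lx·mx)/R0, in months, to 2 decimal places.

lx·mx: 0, 0.52896, 0.81, 2.10366, 1.26888, 0.10716 → R0 = 4.81866
x·lx·mx: 0, 0.52896, 1.62, 6.31098, 5.07552, 0.5358 → Σ = 14.07126
T = 14.07126 / 4.81866 = 2.92016… → 2.92

2.92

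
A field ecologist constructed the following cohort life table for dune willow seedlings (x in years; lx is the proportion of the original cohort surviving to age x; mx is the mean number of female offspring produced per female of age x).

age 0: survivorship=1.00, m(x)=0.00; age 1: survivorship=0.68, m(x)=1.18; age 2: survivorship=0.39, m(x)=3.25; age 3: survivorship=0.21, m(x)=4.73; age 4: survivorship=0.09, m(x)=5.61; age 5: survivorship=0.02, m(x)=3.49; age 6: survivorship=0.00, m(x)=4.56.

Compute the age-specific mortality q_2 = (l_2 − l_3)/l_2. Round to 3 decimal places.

q_2 = (l_2 − l_3) / l_2 = (0.39 − 0.21) / 0.39
     = 0.18 / 0.39 = 0.461538… → 0.462

0.462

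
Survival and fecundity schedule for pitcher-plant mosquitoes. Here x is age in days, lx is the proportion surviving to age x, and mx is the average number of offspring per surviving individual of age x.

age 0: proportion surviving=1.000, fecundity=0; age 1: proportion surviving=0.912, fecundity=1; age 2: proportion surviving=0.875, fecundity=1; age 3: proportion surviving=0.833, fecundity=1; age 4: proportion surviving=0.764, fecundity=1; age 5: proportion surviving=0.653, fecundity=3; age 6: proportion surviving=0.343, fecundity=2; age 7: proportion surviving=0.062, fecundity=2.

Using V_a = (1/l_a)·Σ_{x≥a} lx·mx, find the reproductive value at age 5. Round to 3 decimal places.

4.240

lx·mx for x ≥ 5: 1.959, 0.686, 0.124 → sum = 2.769
V_5 = 2.769 / l_5 = 2.769 / 0.653 = 4.240429… → 4.240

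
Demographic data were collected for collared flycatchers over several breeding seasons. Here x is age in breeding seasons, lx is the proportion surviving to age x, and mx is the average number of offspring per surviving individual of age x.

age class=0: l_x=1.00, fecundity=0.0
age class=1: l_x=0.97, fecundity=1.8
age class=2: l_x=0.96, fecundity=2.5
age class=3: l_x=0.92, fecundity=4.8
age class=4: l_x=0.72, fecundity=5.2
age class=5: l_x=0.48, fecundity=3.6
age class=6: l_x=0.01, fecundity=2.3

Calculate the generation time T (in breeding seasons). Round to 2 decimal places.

lx·mx: 0, 1.746, 2.4, 4.416, 3.744, 1.728, 0.023 → R0 = 14.057
x·lx·mx: 0, 1.746, 4.8, 13.248, 14.976, 8.64, 0.138 → Σ = 43.548
T = 43.548 / 14.057 = 3.097958… → 3.10

3.10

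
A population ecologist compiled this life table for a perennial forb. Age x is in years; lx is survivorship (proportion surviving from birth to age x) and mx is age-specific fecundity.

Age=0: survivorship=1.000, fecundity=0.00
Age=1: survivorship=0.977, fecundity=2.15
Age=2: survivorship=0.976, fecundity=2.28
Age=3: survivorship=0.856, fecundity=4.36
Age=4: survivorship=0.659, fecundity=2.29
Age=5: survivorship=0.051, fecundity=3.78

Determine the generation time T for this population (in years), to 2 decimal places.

2.54

lx·mx: 0, 2.10055, 2.22528, 3.73216, 1.50911, 0.19278 → R0 = 9.75988
x·lx·mx: 0, 2.10055, 4.45056, 11.19648, 6.03644, 0.9639 → Σ = 24.74793
T = 24.74793 / 9.75988 = 2.53568… → 2.54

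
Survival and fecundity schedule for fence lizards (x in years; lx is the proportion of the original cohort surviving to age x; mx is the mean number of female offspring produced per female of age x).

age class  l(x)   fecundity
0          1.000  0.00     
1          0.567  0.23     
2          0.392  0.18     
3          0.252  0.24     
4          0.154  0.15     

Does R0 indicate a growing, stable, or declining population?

declining

R0 = Σ lx·mx = 0 + 0.13041 + 0.07056 + 0.06048 + 0.0231 = 0.28455
R0 < 1, so the population is declining.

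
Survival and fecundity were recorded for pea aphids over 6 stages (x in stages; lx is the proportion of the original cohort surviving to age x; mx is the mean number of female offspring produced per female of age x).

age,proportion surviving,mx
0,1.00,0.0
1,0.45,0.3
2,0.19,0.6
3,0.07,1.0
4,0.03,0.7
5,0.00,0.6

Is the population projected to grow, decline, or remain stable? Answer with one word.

declining

R0 = Σ lx·mx = 0 + 0.135 + 0.114 + 0.07 + 0.021 + 0 = 0.34
R0 < 1, so the population is declining.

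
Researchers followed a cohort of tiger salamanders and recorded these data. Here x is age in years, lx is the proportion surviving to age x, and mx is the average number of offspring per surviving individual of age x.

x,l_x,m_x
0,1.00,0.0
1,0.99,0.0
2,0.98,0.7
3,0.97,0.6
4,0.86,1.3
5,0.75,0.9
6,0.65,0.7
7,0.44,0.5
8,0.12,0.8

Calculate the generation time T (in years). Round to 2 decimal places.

4.18

lx·mx: 0, 0, 0.686, 0.582, 1.118, 0.675, 0.455, 0.22, 0.096 → R0 = 3.832
x·lx·mx: 0, 0, 1.372, 1.746, 4.472, 3.375, 2.73, 1.54, 0.768 → Σ = 16.003
T = 16.003 / 3.832 = 4.176148… → 4.18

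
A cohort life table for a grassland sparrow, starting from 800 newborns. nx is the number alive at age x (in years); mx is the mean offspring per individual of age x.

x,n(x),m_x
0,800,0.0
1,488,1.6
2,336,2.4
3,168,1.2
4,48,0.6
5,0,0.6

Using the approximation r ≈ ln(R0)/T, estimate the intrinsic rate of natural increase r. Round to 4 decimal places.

0.4791

lx = nx/n0 = nx/800: 1, 0.61, 0.42, 0.21, 0.06, 0
R0 = Σ lx·mx = 0 + 0.976 + 1.008 + 0.252 + 0.036 + 0 = 2.272
Σ x·lx·mx = 3.892; T = 3.892/2.272 = 1.71303…
r ≈ ln(R0)/T = ln(2.272)/1.71303… = 0.47907… → 0.4791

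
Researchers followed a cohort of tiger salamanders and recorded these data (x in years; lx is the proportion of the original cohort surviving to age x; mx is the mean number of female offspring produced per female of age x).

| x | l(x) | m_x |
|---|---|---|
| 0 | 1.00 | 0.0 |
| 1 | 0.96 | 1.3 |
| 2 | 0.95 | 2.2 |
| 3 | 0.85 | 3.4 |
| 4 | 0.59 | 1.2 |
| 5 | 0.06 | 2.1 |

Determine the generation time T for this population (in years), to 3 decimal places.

lx·mx: 0, 1.248, 2.09, 2.89, 0.708, 0.126 → R0 = 7.062
x·lx·mx: 0, 1.248, 4.18, 8.67, 2.832, 0.63 → Σ = 17.56
T = 17.56 / 7.062 = 2.486548… → 2.487

2.487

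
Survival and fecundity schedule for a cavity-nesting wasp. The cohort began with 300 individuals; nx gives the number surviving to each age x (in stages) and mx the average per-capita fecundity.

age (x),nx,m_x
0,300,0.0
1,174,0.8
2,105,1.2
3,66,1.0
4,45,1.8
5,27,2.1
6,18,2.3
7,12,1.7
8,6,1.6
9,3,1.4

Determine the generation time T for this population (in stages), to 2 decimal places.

lx = nx/n0 = nx/300: 1, 0.58, 0.35, 0.22, 0.15, 0.09, 0.06, 0.04, 0.02, 0.01
lx·mx: 0, 0.464, 0.42, 0.22, 0.27, 0.189, 0.138, 0.068, 0.032, 0.014 → R0 = 1.815
x·lx·mx: 0, 0.464, 0.84, 0.66, 1.08, 0.945, 0.828, 0.476, 0.256, 0.126 → Σ = 5.675
T = 5.675 / 1.815 = 3.126722… → 3.13

3.13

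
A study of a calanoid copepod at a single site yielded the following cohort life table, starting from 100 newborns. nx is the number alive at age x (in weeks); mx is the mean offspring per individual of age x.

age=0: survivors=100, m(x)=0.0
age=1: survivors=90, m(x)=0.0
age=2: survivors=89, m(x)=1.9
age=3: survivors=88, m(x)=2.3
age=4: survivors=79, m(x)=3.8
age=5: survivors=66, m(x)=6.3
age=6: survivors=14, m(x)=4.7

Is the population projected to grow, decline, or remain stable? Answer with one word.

lx = nx/n0 = nx/100: 1, 0.9, 0.89, 0.88, 0.79, 0.66, 0.14
R0 = Σ lx·mx = 0 + 0 + 1.691 + 2.024 + 3.002 + 4.158 + 0.658 = 11.533
R0 > 1, so the population is growing.

growing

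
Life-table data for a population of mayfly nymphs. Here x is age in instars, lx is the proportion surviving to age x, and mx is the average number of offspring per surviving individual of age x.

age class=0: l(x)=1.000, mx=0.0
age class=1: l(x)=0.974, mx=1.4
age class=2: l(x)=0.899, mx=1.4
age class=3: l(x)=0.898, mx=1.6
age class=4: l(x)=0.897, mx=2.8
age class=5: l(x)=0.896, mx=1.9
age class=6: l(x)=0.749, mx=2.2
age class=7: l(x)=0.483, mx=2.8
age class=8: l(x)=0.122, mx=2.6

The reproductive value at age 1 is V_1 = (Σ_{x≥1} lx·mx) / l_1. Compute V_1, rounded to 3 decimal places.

11.900

lx·mx for x ≥ 1: 1.3636, 1.2586, 1.4368, 2.5116, 1.7024, 1.6478, 1.3524, 0.3172 → sum = 11.5904
V_1 = 11.5904 / l_1 = 11.5904 / 0.974 = 11.899795… → 11.900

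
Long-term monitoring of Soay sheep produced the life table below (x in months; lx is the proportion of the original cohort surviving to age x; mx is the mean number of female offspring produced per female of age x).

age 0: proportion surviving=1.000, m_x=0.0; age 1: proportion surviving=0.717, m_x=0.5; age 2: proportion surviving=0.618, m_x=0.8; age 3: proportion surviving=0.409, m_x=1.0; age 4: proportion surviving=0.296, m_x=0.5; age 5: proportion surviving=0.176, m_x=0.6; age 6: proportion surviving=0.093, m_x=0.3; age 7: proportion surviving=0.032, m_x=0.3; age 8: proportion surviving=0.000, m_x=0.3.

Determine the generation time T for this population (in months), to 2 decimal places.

2.53

lx·mx: 0, 0.3585, 0.4944, 0.409, 0.148, 0.1056, 0.0279, 0.0096, 0 → R0 = 1.553
x·lx·mx: 0, 0.3585, 0.9888, 1.227, 0.592, 0.528, 0.1674, 0.0672, 0 → Σ = 3.9289
T = 3.9289 / 1.553 = 2.529878… → 2.53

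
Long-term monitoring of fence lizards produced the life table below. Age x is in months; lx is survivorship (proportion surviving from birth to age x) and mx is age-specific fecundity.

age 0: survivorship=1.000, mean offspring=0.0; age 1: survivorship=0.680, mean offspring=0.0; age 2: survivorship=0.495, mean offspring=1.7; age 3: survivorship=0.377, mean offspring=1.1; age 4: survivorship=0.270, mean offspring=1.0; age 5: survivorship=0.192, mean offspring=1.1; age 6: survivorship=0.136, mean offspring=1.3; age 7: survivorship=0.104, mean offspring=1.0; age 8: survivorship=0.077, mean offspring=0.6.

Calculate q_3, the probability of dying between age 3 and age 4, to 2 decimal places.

0.28

q_3 = (l_3 − l_4) / l_3 = (0.377 − 0.27) / 0.377
     = 0.107 / 0.377 = 0.28382… → 0.28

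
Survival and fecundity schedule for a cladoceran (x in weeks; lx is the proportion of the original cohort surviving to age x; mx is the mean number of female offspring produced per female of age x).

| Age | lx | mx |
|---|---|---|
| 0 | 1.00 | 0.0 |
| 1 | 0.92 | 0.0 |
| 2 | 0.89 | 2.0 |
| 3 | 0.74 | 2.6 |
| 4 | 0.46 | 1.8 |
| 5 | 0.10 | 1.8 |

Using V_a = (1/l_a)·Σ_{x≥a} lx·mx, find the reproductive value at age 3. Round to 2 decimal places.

lx·mx for x ≥ 3: 1.924, 0.828, 0.18 → sum = 2.932
V_3 = 2.932 / l_3 = 2.932 / 0.74 = 3.962162… → 3.96

3.96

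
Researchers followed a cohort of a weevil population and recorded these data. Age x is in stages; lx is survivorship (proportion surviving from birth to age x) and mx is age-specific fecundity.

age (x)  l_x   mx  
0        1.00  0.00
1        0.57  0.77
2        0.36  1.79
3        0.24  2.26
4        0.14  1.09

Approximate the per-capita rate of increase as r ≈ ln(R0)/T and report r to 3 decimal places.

0.258

R0 = Σ lx·mx = 0 + 0.4389 + 0.6444 + 0.5424 + 0.1526 = 1.7783
Σ x·lx·mx = 3.9653; T = 3.9653/1.7783 = 2.22983…
r ≈ ln(R0)/T = ln(1.7783)/2.22983… = 0.25816… → 0.258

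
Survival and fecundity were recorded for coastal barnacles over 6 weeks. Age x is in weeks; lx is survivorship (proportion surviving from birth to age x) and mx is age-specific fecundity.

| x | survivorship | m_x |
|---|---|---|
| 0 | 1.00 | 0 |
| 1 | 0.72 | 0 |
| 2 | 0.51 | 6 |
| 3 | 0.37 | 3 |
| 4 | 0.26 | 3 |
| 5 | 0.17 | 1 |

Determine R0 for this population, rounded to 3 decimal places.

lx·mx by age: 0, 0, 3.06, 1.11, 0.78, 0.17
R0 = Σ lx·mx = 5.12 → 5.120

5.120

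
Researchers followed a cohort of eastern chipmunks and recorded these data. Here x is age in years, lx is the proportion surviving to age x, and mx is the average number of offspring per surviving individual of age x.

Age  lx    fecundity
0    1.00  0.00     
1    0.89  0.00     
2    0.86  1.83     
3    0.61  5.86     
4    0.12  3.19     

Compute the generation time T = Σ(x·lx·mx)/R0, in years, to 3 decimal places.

lx·mx: 0, 0, 1.5738, 3.5746, 0.3828 → R0 = 5.5312
x·lx·mx: 0, 0, 3.1476, 10.7238, 1.5312 → Σ = 15.4026
T = 15.4026 / 5.5312 = 2.784676… → 2.785

2.785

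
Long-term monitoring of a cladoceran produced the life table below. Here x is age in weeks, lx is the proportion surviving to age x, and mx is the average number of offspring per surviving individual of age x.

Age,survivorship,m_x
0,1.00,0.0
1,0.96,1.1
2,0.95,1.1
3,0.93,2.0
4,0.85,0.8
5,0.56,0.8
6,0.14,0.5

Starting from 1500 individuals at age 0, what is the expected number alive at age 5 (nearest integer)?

Expected survivors = N0 · l_5 = 1500 × 0.56 = 840 → 840

840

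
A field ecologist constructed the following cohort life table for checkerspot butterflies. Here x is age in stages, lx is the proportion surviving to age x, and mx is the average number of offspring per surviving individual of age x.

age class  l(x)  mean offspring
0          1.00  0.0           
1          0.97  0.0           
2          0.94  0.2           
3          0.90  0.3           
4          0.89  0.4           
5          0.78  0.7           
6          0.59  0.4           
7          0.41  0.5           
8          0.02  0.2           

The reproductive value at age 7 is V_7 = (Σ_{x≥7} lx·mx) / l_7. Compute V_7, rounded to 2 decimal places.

lx·mx for x ≥ 7: 0.205, 0.004 → sum = 0.209
V_7 = 0.209 / l_7 = 0.209 / 0.41 = 0.509756… → 0.51

0.51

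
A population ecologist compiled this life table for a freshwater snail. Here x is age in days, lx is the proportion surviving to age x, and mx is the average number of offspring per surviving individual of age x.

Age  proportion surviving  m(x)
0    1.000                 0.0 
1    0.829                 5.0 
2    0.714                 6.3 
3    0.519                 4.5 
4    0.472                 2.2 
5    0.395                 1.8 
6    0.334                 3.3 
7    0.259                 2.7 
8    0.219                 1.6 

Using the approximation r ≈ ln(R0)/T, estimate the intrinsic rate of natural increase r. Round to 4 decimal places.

R0 = Σ lx·mx = 0 + 4.145 + 4.4982 + 2.3355 + 1.0384 + 0.711 + 1.1022 + 0.6993 + 0.3504 = 14.88
Σ x·lx·mx = 42.168; T = 42.168/14.88 = 2.83387…
r ≈ ln(R0)/T = ln(14.88)/2.83387… = 0.952767… → 0.9528

0.9528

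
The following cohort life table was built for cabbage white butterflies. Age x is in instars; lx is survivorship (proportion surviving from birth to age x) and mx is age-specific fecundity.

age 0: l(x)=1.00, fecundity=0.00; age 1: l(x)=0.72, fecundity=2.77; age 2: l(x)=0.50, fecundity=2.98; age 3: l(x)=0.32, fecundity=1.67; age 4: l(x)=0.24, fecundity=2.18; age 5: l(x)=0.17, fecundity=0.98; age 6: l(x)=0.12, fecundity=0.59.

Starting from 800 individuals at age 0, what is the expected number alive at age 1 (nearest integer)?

Expected survivors = N0 · l_1 = 800 × 0.72 = 576 → 576

576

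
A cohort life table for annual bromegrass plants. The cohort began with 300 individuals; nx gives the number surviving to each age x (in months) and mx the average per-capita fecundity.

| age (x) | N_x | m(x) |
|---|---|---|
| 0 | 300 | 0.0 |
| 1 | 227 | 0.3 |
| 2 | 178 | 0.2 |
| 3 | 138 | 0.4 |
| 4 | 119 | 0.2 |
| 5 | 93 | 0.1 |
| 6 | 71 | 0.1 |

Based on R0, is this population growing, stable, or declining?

declining

lx = nx/n0 = nx/300: 1, 0.75667…, 0.59333…, 0.46, 0.39667…, 0.31, 0.23667…
R0 = Σ lx·mx = 0 + 0.227… + 0.118667… + 0.184 + 0.079333… + 0.031 + 0.023667… = 0.663667…
R0 < 1, so the population is declining.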